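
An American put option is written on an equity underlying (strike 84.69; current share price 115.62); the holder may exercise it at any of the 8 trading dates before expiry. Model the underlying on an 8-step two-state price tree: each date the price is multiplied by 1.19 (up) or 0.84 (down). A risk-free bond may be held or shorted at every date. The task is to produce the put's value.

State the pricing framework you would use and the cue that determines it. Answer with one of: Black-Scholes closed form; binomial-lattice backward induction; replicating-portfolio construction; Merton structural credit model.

Key observation: the exercise right at every one of the 8 steps is what matters: each node needs max(84.69 − S, continuation), which only the stepwise tree valuation starting from spot 115.62 delivers.

framework: binomial-lattice backward induction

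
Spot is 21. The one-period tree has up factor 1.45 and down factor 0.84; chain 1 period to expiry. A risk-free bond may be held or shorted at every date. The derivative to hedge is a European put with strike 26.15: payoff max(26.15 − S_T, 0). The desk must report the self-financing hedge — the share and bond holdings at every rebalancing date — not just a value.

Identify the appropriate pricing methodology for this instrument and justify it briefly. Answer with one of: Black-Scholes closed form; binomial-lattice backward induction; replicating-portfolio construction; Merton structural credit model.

Key observation: since the answer must list Δ and B at each node of the 1.45/0.84 lattice on 21, the replicating-portfolio method — solving the two-state system at every node — is the one that applies.

framework: replicating-portfolio construction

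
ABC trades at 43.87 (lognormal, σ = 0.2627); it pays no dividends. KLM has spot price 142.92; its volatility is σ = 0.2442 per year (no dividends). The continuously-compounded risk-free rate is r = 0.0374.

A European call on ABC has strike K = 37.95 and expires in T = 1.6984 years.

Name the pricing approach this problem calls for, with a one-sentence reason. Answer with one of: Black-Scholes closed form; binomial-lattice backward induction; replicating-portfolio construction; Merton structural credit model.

framework: Black-Scholes closed form

Key observation: with ABC following a GBM at constant σ and r, the European call struck at 37.95 prices in closed form — nothing here needs a stepwise model or a balance sheet.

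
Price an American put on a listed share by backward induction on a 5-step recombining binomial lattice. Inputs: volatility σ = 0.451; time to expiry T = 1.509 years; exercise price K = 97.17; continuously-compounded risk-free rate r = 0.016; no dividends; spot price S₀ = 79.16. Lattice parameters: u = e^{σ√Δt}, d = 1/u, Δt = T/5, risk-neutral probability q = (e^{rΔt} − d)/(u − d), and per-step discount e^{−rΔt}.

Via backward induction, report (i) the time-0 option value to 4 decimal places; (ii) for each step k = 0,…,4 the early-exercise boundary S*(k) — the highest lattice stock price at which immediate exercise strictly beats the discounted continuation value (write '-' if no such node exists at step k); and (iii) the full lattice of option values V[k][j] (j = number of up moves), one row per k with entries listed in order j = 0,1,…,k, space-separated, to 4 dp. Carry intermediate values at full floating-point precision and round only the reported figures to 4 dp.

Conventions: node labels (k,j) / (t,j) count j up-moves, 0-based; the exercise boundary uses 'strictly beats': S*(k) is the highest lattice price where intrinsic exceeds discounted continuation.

params: Δt=0.30180 u=1.28116 d=0.78055 q=0.44804 e^(-rΔt)=0.99518
t_5 payoffs: 74.2352 59.5257 35.3821 0.0000 0.0000 0.0000
t_4: node(4,0) S=29.3831 payoff=67.7869 vs cont=67.3188 → 67.7869 [stop]  node(4,1) S=48.2283 payoff=48.9417 vs cont=48.4736 → 48.9417 [stop]  node(4,2) S=79.1600 payoff=18.0100 vs cont=19.4353 → 19.4353 [wait]  node(4,3) S=129.9301 payoff=0.0000 vs cont=0.0000 → 0.0000 [wait]  node(4,4) S=213.2622 payoff=0.0000 vs cont=0.0000 → 0.0000 [wait]  ⇒ S*(4)=48.2283
t_3: node(3,0) S=37.6443 payoff=59.5257 vs cont=59.0576 → 59.5257 [stop]  node(3,1) S=61.7879 payoff=35.3821 vs cont=35.5495 → 35.5495 [wait]  node(3,2) S=101.4163 payoff=0.0000 vs cont=10.6758 → 10.6758 [wait]  node(3,3) S=166.4608 payoff=0.0000 vs cont=0.0000 → 0.0000 [wait]  ⇒ S*(3)=37.6443
t_2: node(2,0) S=48.2283 payoff=48.9417 vs cont=48.5483 → 48.9417 [stop]  node(2,1) S=79.1600 payoff=18.0100 vs cont=24.2874 → 24.2874 [wait]  node(2,2) S=129.9301 payoff=0.0000 vs cont=5.8642 → 5.8642 [wait]  ⇒ S*(2)=48.2283
t_1: node(1,0) S=61.7879 payoff=35.3821 vs cont=37.7130 → 37.7130 [wait]  node(1,1) S=101.4163 payoff=0.0000 vs cont=15.9558 → 15.9558 [wait]  ⇒ S*(1)=-
t_0: node(0,0) S=79.1600 payoff=18.0100 vs cont=27.8301 → 27.8301 [wait]  ⇒ S*(0)=-

price = 27.8301
boundary = - - 48.2283 37.6443 48.2283
tree:
27.8301
37.7130 15.9558
48.9417 24.2874 5.8642
59.5257 35.5495 10.6758 0.0000
67.7869 48.9417 19.4353 0.0000 0.0000
74.2352 59.5257 35.3821 0.0000 0.0000 0.0000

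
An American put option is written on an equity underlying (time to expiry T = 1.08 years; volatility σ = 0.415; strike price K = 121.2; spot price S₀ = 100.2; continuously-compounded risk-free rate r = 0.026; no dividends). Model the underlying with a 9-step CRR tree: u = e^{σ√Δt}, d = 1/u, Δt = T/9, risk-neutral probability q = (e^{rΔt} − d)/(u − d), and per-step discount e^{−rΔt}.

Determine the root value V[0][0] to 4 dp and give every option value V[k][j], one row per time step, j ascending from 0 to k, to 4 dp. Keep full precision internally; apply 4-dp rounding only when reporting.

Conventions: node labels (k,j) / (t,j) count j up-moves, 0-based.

Δt=0.12000, u=1.15461, d=0.86610, q=0.47495, disc=e^(-rΔt)=0.99688
k=9 terminal: V=max(K-S,0) → 93.7236 84.5708 72.3689 56.1024 34.4172 5.5084 0.0000 0.0000 0.0000 0.0000
k=8: j=0 S=31.7244 intr=89.4756 cont=89.0980 V=89.4756[EX]; j=1 S=42.2924 intr=78.9076 cont=78.5301 V=78.9076[EX]; j=2 S=56.3807 intr=64.8193 cont=64.4417 V=64.8193[EX]; j=3 S=75.1621 intr=46.0379 cont=45.6603 V=46.0379[EX]; j=4 S=100.2000 intr=21.0000 cont=20.6224 V=21.0000[EX]; j=5 S=133.5784 intr=0.0000 cont=2.8831 V=2.8831[hold]; j=6 S=178.0758 intr=0.0000 cont=0.0000 V=0.0000[hold]; j=7 S=237.3960 intr=0.0000 cont=0.0000 V=0.0000[hold]; j=8 S=316.4768 intr=0.0000 cont=0.0000 V=0.0000[hold]
k=7: j=0 S=36.6292 intr=84.5708 cont=84.1932 V=84.5708[EX]; j=1 S=48.8311 intr=72.3689 cont=71.9914 V=72.3689[EX]; j=2 S=65.0976 intr=56.1024 cont=55.7249 V=56.1024[EX]; j=3 S=86.7828 intr=34.4172 cont=34.0397 V=34.4172[EX]; j=4 S=115.6916 intr=5.5084 cont=12.3567 V=12.3567[hold]; j=5 S=154.2306 intr=0.0000 cont=1.5091 V=1.5091[hold]; j=6 S=205.6076 intr=0.0000 cont=0.0000 V=0.0000[hold]; j=7 S=274.0991 intr=0.0000 cont=0.0000 V=0.0000[hold]
k=6: j=0 S=42.2924 intr=78.9076 cont=78.5301 V=78.9076[EX]; j=1 S=56.3807 intr=64.8193 cont=64.4417 V=64.8193[EX]; j=2 S=75.1621 intr=46.0379 cont=45.6603 V=46.0379[EX]; j=3 S=100.2000 intr=21.0000 cont=23.8650 V=23.8650[hold]; j=4 S=133.5784 intr=0.0000 cont=7.1822 V=7.1822[hold]; j=5 S=178.0758 intr=0.0000 cont=0.7899 V=0.7899[hold]; j=6 S=237.3960 intr=0.0000 cont=0.0000 V=0.0000[hold]
k=5: j=0 S=48.8311 intr=72.3689 cont=71.9914 V=72.3689[EX]; j=1 S=65.0976 intr=56.1024 cont=55.7249 V=56.1024[EX]; j=2 S=86.7828 intr=34.4172 cont=35.3962 V=35.3962[hold]; j=3 S=115.6916 intr=5.5084 cont=15.8918 V=15.8918[hold]; j=4 S=154.2306 intr=0.0000 cont=4.1332 V=4.1332[hold]; j=5 S=205.6076 intr=0.0000 cont=0.4134 V=0.4134[hold]
k=4: j=0 S=56.3807 intr=64.8193 cont=64.4417 V=64.8193[EX]; j=1 S=75.1621 intr=46.0379 cont=46.1238 V=46.1238[hold]; j=2 S=100.2000 intr=21.0000 cont=26.0511 V=26.0511[hold]; j=3 S=133.5784 intr=0.0000 cont=10.2749 V=10.2749[hold]; j=4 S=178.0758 intr=0.0000 cont=2.3591 V=2.3591[hold]
k=3: j=0 S=65.0976 intr=56.1024 cont=55.7655 V=56.1024[EX]; j=1 S=86.7828 intr=34.4172 cont=36.4762 V=36.4762[hold]; j=2 S=115.6916 intr=5.5084 cont=18.5003 V=18.5003[hold]; j=3 S=154.2306 intr=0.0000 cont=6.4950 V=6.4950[hold]
k=2: j=0 S=75.1621 intr=46.0379 cont=46.6352 V=46.6352[hold]; j=1 S=100.2000 intr=21.0000 cont=27.8515 V=27.8515[hold]; j=2 S=133.5784 intr=0.0000 cont=12.7585 V=12.7585[hold]
k=1: j=0 S=86.7828 intr=34.4172 cont=37.5963 V=37.5963[hold]; j=1 S=115.6916 intr=5.5084 cont=20.6186 V=20.6186[hold]
k=0: j=0 S=100.2000 intr=21.0000 cont=29.4407 V=29.4407[hold]

price = 29.4407
tree:
29.4407
37.5963 20.6186
46.6352 27.8515 12.7585
56.1024 36.4762 18.5003 6.4950
64.8193 46.1238 26.0511 10.2749 2.3591
72.3689 56.1024 35.3962 15.8918 4.1332 0.4134
78.9076 64.8193 46.0379 23.8650 7.1822 0.7899 0.0000
84.5708 72.3689 56.1024 34.4172 12.3567 1.5091 0.0000 0.0000
89.4756 78.9076 64.8193 46.0379 21.0000 2.8831 0.0000 0.0000 0.0000
93.7236 84.5708 72.3689 56.1024 34.4172 5.5084 0.0000 0.0000 0.0000 0.0000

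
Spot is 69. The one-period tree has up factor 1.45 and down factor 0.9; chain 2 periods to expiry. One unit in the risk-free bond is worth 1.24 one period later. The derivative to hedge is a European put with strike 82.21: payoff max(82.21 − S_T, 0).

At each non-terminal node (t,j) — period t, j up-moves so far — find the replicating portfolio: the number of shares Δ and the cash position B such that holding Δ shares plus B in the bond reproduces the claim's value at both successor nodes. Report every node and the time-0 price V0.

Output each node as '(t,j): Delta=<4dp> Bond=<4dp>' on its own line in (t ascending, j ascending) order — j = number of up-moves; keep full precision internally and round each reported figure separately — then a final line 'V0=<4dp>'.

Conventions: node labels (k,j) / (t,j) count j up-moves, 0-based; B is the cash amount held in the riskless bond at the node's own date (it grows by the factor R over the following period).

(0,0): Delta=-0.2136 Bond=17.2308
(1,0): Delta=-0.7706 Bond=55.9589
(1,1): Delta=0.0000 Bond=0.0000
V0=2.4955

No-arbitrage ⇒ martingale measure with p* = (R−d)/(u−d) = 0.6182.
Expiry values: V(2,0)=26.3200, V(2,1)=0.0000, V(2,2)=0.0000
(1,0): S=62.1000. Δ = (V_up−V_dn)/(S_up−S_dn) = (0.0000−26.3200)/(90.0450−55.8900) = -0.7706. V = [p*·0.0000 + (1−p*)·26.3200]/1.24 = 8.1044. B = V − Δ·S = 55.9589.
(1,1): S=100.0500. Δ = (V_up−V_dn)/(S_up−S_dn) = (0.0000−0.0000)/(145.0725−90.0450) = 0.0000. V = [p*·0.0000 + (1−p*)·0.0000]/1.24 = 0.0000. B = V − Δ·S = 0.0000.
(0,0): S=69.0000. Δ = (V_up−V_dn)/(S_up−S_dn) = (0.0000−8.1044)/(100.0500−62.1000) = -0.2136. V = [p*·0.0000 + (1−p*)·8.1044]/1.24 = 2.4955. B = V − Δ·S = 17.2308.
Check: Δ(0,0)·S0 + B(0,0) = 2.4955 = V0.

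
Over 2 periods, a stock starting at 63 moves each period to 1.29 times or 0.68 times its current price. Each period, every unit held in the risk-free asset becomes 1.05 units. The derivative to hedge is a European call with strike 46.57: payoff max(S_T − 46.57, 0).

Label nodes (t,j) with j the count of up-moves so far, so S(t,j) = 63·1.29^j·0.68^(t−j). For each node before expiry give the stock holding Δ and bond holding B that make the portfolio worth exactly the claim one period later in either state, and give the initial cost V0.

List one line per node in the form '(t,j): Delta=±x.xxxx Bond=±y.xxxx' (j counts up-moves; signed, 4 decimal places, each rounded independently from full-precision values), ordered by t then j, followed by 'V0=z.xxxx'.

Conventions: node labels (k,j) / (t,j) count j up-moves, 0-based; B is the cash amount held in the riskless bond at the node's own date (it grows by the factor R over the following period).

Since d<R<u, set p* = (R−d)/(u−d) = 0.6066; price each node as the discounted p*-expectation of its children.
Payoffs at expiry: V(2,0)=0.0000, V(2,1)=8.6936, V(2,2)=58.2683
  t=1,j=0: stock 42.8400 → up 55.2636 (V=8.6936), down 29.1312 (V=0.0000). Price 5.0221; hedge Δ=0.3327, bond B=-9.2297.
  t=1,j=1: stock 81.2700 → up 104.8383 (V=58.2683), down 55.2636 (V=8.6936). Price 36.9176; hedge Δ=1.0000, bond B=-44.3524.
  t=0,j=0: stock 63.0000 → up 81.2700 (V=36.9176), down 42.8400 (V=5.0221). Price 23.2081; hedge Δ=0.8300, bond B=-29.0797.
Verification: the root portfolio costs Δ(0,0)·S0 + B(0,0) = 23.2081, matching V0.

(0,0): Delta=0.8300 Bond=-29.0797
(1,0): Delta=0.3327 Bond=-9.2297
(1,1): Delta=1.0000 Bond=-44.3524
V0=23.2081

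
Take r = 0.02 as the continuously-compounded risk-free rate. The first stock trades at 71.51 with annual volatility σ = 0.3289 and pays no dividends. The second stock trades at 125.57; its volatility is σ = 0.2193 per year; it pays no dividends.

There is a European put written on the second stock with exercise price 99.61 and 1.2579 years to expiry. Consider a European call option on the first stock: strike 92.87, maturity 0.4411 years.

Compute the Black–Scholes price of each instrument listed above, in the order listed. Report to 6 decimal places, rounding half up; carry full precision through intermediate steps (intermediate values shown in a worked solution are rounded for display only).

price(the second stock put K=99.61) = 2.070078
price(the first stock call K=92.87) = 1.082874

[the second stock put K=99.61]
σ√T = 0.2193·√1.2579 = 0.245958
d₁ = (ln(S/K) + (r+σ²/2)T) / (σ√T) = (ln(125.57/99.61) + (0.02+0.2193²/2)·1.2579) / 0.245958 = (0.231601 + 0.055406) / 0.245958 = 1.166891
d₂ = d₁ − σ√T = 1.166891 − 0.245958 = 0.920932
e^{−rT} = 0.975156
N(−d₁) = 0.121627,  N(−d₂) = 0.178543
price = K·e^{−rT}·N(−d₂) − S·N(−d₁) = 17.342813 − 15.272735 = 2.070078
[the first stock call K=92.87]
σ√T = 0.3289·√0.4411 = 0.218440
d₁ = (ln(S/K) + (r+σ²/2)T) / (σ√T) = (ln(71.51/92.87) + (0.02+0.3289²/2)·0.4411) / 0.218440 = (-0.261363 + 0.032680) / 0.218440 = -1.046893
d₂ = d₁ − σ√T = -1.046893 − 0.218440 = -1.265333
e^{−rT} = 0.991217
N(d₁) = 0.147575,  N(d₂) = 0.102876
price = S·N(d₁) − K·e^{−rT}·N(d₂) = 10.553058 − 9.470184 = 1.082874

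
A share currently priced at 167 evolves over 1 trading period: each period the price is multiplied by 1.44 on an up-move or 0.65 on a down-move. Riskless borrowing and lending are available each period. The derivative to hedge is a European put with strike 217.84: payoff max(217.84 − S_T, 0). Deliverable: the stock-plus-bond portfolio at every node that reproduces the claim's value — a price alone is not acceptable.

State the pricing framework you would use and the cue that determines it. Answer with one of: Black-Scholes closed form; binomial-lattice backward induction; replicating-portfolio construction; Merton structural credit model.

framework: replicating-portfolio construction

Key observation: what is demanded is not a single number but the (Δ, B) position at each node of the 1.44/0.65 tree starting at 167; constructing those positions is the replicating-portfolio method.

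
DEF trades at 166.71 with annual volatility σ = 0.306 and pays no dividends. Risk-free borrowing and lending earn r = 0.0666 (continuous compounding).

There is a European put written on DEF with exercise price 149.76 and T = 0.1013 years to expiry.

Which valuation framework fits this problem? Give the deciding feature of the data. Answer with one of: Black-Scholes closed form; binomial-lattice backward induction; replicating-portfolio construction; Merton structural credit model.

Key observation: a European claim on DEF (strike 149.76) — a lognormal (GBM) underlying with constant rate and volatility — has an exact closed-form value; no lattice or capital structure is involved.

framework: Black-Scholes closed form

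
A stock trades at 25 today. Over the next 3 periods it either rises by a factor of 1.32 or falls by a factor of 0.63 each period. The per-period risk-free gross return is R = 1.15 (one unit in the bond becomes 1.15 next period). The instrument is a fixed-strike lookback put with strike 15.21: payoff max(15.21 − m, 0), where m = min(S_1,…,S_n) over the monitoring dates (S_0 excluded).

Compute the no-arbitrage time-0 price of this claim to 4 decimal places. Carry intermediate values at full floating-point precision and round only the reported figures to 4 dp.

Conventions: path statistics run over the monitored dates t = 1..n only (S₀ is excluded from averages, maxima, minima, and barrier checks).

price = 0.3742

With p* = (R−d)/(u−d) = 0.7536, sum probability × payoff across the paths and divide by R^3.
Enumerate all 2^3 = 8 price paths (U = up ×1.32, D = down ×0.63); each path with k up-moves has probability p*^k·(1−p*)^(3−k).
DDD: m=6.2512, payoff=8.9588, prob=0.014955
UDD: m=13.0977, payoff=2.1123, prob=0.045746
DUD: m=13.0977, payoff=2.1123, prob=0.045746
UUD: m=27.4428, payoff=0.0000, prob=0.139929
DDU: m=9.9225, payoff=5.2875, prob=0.045746
UDU: m=20.7900, payoff=0.0000, prob=0.139929
DUU: m=15.7500, payoff=0.0000, prob=0.139929
UUU: m=33.0000, payoff=0.0000, prob=0.428019
Price = Σ prob·payoff / R^3 = 0.569125 / 1.520875 = 0.3742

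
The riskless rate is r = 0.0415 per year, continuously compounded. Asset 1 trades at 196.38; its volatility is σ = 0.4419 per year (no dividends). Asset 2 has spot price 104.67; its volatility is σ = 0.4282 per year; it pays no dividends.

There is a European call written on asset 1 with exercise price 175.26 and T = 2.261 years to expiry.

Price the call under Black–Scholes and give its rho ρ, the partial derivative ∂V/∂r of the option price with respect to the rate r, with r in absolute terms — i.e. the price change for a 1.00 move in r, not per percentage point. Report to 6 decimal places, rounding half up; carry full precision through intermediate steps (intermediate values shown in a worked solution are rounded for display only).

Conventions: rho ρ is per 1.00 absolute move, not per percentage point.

price = 66.884227
ρ = 177.538582

σ√T = 0.4419·√2.261 = 0.664468
d₁ = (ln(S/K) + (r+σ²/2)T) / (σ√T) = (ln(196.38/175.26) + (0.0415+0.4419²/2)·2.261) / 0.664468 = (0.113781 + 0.314591) / 0.664468 = 0.644683
d₂ = d₁ − σ√T = 0.644683 − 0.664468 = -0.019785
e^{−rT} = 0.910436
N(d₁) = 0.740434,  N(d₂) = 0.492107
Call price V = S·N(d₁) − K·e^{−rT}·N(d₂) = 145.406378 − 78.522150 = 66.884227
ρ = K·T·e^{−rT}·N(d₂) = 177.538582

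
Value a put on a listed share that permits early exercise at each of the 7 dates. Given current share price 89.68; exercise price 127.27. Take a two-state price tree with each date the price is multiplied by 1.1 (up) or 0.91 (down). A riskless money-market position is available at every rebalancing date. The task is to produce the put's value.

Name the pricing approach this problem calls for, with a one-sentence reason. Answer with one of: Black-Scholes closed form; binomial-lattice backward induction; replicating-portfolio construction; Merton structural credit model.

Key observation: the exercise right at every one of the 7 steps is what matters: each node needs max(127.27 − S, continuation), which only the stepwise tree valuation starting from spot 89.68 delivers.

framework: binomial-lattice backward induction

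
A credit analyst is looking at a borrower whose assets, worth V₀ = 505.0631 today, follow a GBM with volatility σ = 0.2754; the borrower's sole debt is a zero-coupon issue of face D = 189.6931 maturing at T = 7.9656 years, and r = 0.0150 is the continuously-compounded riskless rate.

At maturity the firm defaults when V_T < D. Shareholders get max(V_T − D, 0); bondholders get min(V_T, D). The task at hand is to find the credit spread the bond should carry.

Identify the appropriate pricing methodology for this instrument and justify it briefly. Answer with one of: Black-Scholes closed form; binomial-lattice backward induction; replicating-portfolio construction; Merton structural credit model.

framework: Merton structural credit model

Key observation: the question is about default risk generated by asset-value dynamics against a debt face of 189.6931 — the structural framework prices exactly that.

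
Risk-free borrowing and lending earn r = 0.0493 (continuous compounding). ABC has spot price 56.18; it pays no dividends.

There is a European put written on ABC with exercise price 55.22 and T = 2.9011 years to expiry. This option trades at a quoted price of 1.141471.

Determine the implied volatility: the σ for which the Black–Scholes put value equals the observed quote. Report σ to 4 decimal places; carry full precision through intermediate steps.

sigma = 0.1135

At σ = 0.1135 the Black–Scholes value reproduces the quote:
σ√T = 0.1135·√2.9011 = 0.193320
d₁ = (ln(S/K) + (r+σ²/2)T) / (σ√T) = (ln(56.18/55.22) + (0.0493+0.1135²/2)·2.9011) / 0.193320 = (0.017236 + 0.161711) / 0.193320 = 0.925647
d₂ = d₁ − σ√T = 0.925647 − 0.193320 = 0.732327
e^{−rT} = 0.866733
N(−d₁) = 0.177315,  N(−d₂) = 0.231985
V = K·e^{−rT}·N(−d₂) − S·N(−d₁) = 11.103018 − 9.961546 = 1.141471 (equal to the quote); since ∂V/∂σ > 0 for all σ, the implied volatility is unique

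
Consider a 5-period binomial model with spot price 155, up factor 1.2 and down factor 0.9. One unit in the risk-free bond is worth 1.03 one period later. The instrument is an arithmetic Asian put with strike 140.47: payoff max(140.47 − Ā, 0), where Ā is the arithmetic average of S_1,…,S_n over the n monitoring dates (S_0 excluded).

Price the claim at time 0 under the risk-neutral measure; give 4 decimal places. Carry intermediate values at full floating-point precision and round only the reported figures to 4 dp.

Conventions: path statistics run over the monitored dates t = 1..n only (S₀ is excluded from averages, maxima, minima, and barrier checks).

Set p* = 0.4333 (from d < R < u); the path-dependent value is the discounted p*-expectation over all price paths.
Enumerate all 2^5 = 32 price paths (U = up ×1.2, D = down ×0.9); each path with k up-moves has probability p*^k·(1−p*)^(5−k).
DDDDD: Ā=114.2533, payoff=26.2167, prob=0.058430
UDDDD: Ā=152.3377, payoff=0.0000, prob=0.044682
DUDDD: Ā=143.0377, payoff=0.0000, prob=0.044682
UUDDD: Ā=190.7170, payoff=0.0000, prob=0.034169
DDUDD: Ā=134.6677, payoff=5.8023, prob=0.044682
UDUDD: Ā=179.5570, payoff=0.0000, prob=0.034169
DUUDD: Ā=170.2570, payoff=0.0000, prob=0.034169
UUUDD: Ā=227.0093, payoff=0.0000, prob=0.026129
DDDUD: Ā=127.1347, payoff=13.3353, prob=0.044682
UDDUD: Ā=169.5130, payoff=0.0000, prob=0.034169
DUDUD: Ā=160.2130, payoff=0.0000, prob=0.034169
UUDUD: Ā=213.6173, payoff=0.0000, prob=0.026129
DDUUD: Ā=151.8430, payoff=0.0000, prob=0.034169
UDUUD: Ā=202.4573, payoff=0.0000, prob=0.026129
DUUUD: Ā=193.1573, payoff=0.0000, prob=0.026129
UUUUD: Ā=257.5430, payoff=0.0000, prob=0.019981
DDDDU: Ā=120.3550, payoff=20.1150, prob=0.044682
UDDDU: Ā=160.4734, payoff=0.0000, prob=0.034169
DUDDU: Ā=151.1734, payoff=0.0000, prob=0.034169
UUDDU: Ā=201.5645, payoff=0.0000, prob=0.026129
DDUDU: Ā=142.8034, payoff=0.0000, prob=0.034169
UDUDU: Ā=190.4045, payoff=0.0000, prob=0.026129
DUUDU: Ā=181.1045, payoff=0.0000, prob=0.026129
UUUDU: Ā=241.4726, payoff=0.0000, prob=0.019981
DDDUU: Ā=135.2704, payoff=5.1996, prob=0.034169
UDDUU: Ā=180.3605, payoff=0.0000, prob=0.026129
DUDUU: Ā=171.0605, payoff=0.0000, prob=0.026129
UUDUU: Ā=228.0806, payoff=0.0000, prob=0.019981
DDUUU: Ā=162.6905, payoff=0.0000, prob=0.026129
UDUUU: Ā=216.9206, payoff=0.0000, prob=0.019981
DUUUU: Ā=207.6206, payoff=0.0000, prob=0.019981
UUUUU: Ā=276.8275, payoff=0.0000, prob=0.015280
Price = Σ prob·payoff / R^5 = 3.463398 / 1.159274 = 2.9876

price = 2.9876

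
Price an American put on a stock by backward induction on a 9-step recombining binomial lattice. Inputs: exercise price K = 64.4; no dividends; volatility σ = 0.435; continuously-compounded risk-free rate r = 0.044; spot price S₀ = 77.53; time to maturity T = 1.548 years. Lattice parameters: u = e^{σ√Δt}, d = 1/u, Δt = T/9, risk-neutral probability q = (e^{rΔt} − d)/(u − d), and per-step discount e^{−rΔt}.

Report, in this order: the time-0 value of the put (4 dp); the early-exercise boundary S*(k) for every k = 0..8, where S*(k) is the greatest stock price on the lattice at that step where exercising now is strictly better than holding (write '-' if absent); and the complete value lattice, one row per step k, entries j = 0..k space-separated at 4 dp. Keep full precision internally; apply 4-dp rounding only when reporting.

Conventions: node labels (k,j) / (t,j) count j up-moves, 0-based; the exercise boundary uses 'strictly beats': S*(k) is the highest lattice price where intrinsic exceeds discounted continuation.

price = 7.5798
boundary = - - - - 37.6765 31.4573 37.6765 45.1253 54.0468
tree:
7.5798
10.8794 4.0678
15.1871 6.3101 1.6639
20.5253 9.5520 2.8415 0.3940
26.7235 14.0287 4.7756 0.7575 0.0000
32.9427 19.8354 7.8593 1.4565 0.0000 0.0000
38.1354 26.7235 12.5680 2.8004 0.0000 0.0000 0.0000
42.4709 32.9427 19.2747 5.3846 0.0000 0.0000 0.0000 0.0000
46.0907 38.1354 26.7235 10.3532 0.0000 0.0000 0.0000 0.0000 0.0000
49.1130 42.4709 32.9427 19.2747 0.0000 0.0000 0.0000 0.0000 0.0000 0.0000

Δt=0.17200, u=1.19770, d=0.83493, q=0.47596, disc=e^(-rΔt)=0.99246
k=9 terminal: V=max(K-S,0) → 49.1130 42.4709 32.9427 19.2747 0.0000 0.0000 0.0000 0.0000 0.0000 0.0000
k=8: j=0 S=18.3093 intr=46.0907 cont=45.6052 V=46.0907[EX]; j=1 S=26.2646 intr=38.1354 cont=37.6498 V=38.1354[EX]; j=2 S=37.6765 intr=26.7235 cont=26.2380 V=26.7235[EX]; j=3 S=54.0468 intr=10.3532 cont=10.0245 V=10.3532[EX]; j=4 S=77.5300 intr=0.0000 cont=0.0000 V=0.0000[hold]; j=5 S=111.2165 intr=0.0000 cont=0.0000 V=0.0000[hold]; j=6 S=159.5398 intr=0.0000 cont=0.0000 V=0.0000[hold]; j=7 S=228.8593 intr=0.0000 cont=0.0000 V=0.0000[hold]; j=8 S=328.2979 intr=0.0000 cont=0.0000 V=0.0000[hold]  S*(8)=54.0468
k=7: j=0 S=21.9291 intr=42.4709 cont=41.9853 V=42.4709[EX]; j=1 S=31.4573 intr=32.9427 cont=32.4572 V=32.9427[EX]; j=2 S=45.1253 intr=19.2747 cont=18.7891 V=19.2747[EX]; j=3 S=64.7321 intr=0.0000 cont=5.3846 V=5.3846[hold]; j=4 S=92.8581 intr=0.0000 cont=0.0000 V=0.0000[hold]; j=5 S=133.2046 intr=0.0000 cont=0.0000 V=0.0000[hold]; j=6 S=191.0815 intr=0.0000 cont=0.0000 V=0.0000[hold]; j=7 S=274.1058 intr=0.0000 cont=0.0000 V=0.0000[hold]  S*(7)=45.1253
k=6: j=0 S=26.2646 intr=38.1354 cont=37.6498 V=38.1354[EX]; j=1 S=37.6765 intr=26.7235 cont=26.2380 V=26.7235[EX]; j=2 S=54.0468 intr=10.3532 cont=12.5680 V=12.5680[hold]; j=3 S=77.5300 intr=0.0000 cont=2.8004 V=2.8004[hold]; j=4 S=111.2165 intr=0.0000 cont=0.0000 V=0.0000[hold]; j=5 S=159.5398 intr=0.0000 cont=0.0000 V=0.0000[hold]; j=6 S=228.8593 intr=0.0000 cont=0.0000 V=0.0000[hold]  S*(6)=37.6765
k=5: j=0 S=31.4573 intr=32.9427 cont=32.4572 V=32.9427[EX]; j=1 S=45.1253 intr=19.2747 cont=19.8354 V=19.8354[hold]; j=2 S=64.7321 intr=0.0000 cont=7.8593 V=7.8593[hold]; j=3 S=92.8581 intr=0.0000 cont=1.4565 V=1.4565[hold]; j=4 S=133.2046 intr=0.0000 cont=0.0000 V=0.0000[hold]; j=5 S=191.0815 intr=0.0000 cont=0.0000 V=0.0000[hold]  S*(5)=31.4573
k=4: j=0 S=37.6765 intr=26.7235 cont=26.5028 V=26.7235[EX]; j=1 S=54.0468 intr=10.3532 cont=14.0287 V=14.0287[hold]; j=2 S=77.5300 intr=0.0000 cont=4.7756 V=4.7756[hold]; j=3 S=111.2165 intr=0.0000 cont=0.7575 V=0.7575[hold]; j=4 S=159.5398 intr=0.0000 cont=0.0000 V=0.0000[hold]  S*(4)=37.6765
k=3: j=0 S=45.1253 intr=19.2747 cont=20.5253 V=20.5253[hold]; j=1 S=64.7321 intr=0.0000 cont=9.5520 V=9.5520[hold]; j=2 S=92.8581 intr=0.0000 cont=2.8415 V=2.8415[hold]; j=3 S=133.2046 intr=0.0000 cont=0.3940 V=0.3940[hold]  S*(3)=-
k=2: j=0 S=54.0468 intr=10.3532 cont=15.1871 V=15.1871[hold]; j=1 S=77.5300 intr=0.0000 cont=6.3101 V=6.3101[hold]; j=2 S=111.2165 intr=0.0000 cont=1.6639 V=1.6639[hold]  S*(2)=-
k=1: j=0 S=64.7321 intr=0.0000 cont=10.8794 V=10.8794[hold]; j=1 S=92.8581 intr=0.0000 cont=4.0678 V=4.0678[hold]  S*(1)=-
k=0: j=0 S=77.5300 intr=0.0000 cont=7.5798 V=7.5798[hold]  S*(0)=-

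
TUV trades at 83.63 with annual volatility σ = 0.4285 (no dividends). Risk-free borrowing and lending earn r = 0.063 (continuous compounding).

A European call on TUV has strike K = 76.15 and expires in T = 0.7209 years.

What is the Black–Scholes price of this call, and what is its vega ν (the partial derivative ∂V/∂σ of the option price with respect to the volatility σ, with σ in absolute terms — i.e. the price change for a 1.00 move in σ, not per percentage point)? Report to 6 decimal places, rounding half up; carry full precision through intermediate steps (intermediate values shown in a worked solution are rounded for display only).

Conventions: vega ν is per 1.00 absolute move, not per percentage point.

σ√T = 0.4285·√0.7209 = 0.363821
d₁ = (ln(S/K) + (r+σ²/2)T) / (σ√T) = (ln(83.63/76.15) + (0.063+0.4285²/2)·0.7209) / 0.363821 = (0.093697 + 0.111600) / 0.363821 = 0.564279
d₂ = d₁ − σ√T = 0.564279 − 0.363821 = 0.200458
e^{−rT} = 0.955599
N(d₁) = 0.713718,  N(d₂) = 0.579439
Call price V = S·N(d₁) − K·e^{−rT}·N(d₂) = 59.688236 − 42.165109 = 17.523127
φ(d₁) = (1/√(2π))·e^{−d₁²/2} = 0.340226
ν = S·φ(d₁)·√T = 24.158366

price = 17.523127
ν = 24.158366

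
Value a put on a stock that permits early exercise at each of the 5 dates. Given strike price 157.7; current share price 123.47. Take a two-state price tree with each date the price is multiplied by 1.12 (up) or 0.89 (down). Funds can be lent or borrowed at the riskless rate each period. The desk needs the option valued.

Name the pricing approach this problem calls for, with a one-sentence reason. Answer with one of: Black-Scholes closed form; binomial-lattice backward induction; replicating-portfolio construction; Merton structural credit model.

Key observation: the defining feature is the embedded early-exercise option across 5 discrete dates on the spot-123.47 tree; pricing the strike-157.7 put means working backward with an exercise test at every node.

framework: binomial-lattice backward induction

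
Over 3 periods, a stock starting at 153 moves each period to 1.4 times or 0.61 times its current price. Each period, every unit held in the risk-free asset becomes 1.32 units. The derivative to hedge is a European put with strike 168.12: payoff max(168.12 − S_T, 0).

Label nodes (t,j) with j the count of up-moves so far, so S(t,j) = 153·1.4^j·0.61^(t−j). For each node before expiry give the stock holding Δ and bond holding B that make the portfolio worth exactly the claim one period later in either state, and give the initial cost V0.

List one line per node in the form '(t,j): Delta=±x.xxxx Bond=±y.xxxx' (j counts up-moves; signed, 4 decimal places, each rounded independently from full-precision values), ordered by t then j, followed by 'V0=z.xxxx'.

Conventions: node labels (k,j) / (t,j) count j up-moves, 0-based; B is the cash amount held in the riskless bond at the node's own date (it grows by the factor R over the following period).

(0,0): Delta=-0.0786 Bond=13.1500
(1,0): Delta=-0.8633 Bond=90.5904
(1,1): Delta=-0.0401 Bond=9.1064
(2,0): Delta=-1.0000 Bond=127.3636
(2,1): Delta=-0.8566 Bond=118.7022
(2,2): Delta=0.0000 Bond=0.0000
V0=1.1231

The replicating-portfolio and risk-neutral prices coincide; use p* = (1.32−0.61)/(1.4−0.61) = 0.8987 for the latter.
Payoffs at expiry: V(3,0)=133.3919, V(3,1)=88.4162, V(3,2)=0.0000, V(3,3)=0.0000
Node (2,0) S=56.9313: V=(p*·88.4162+(1−p*)·133.3919)/1.32=70.4323; Δ=(88.4162−133.3919)/(79.7038−34.7281)=-1.0000; B=V−Δ·S=127.3636
Node (2,1) S=130.6620: V=(p*·0.0000+(1−p*)·88.4162)/1.32=6.7830; Δ=(0.0000−88.4162)/(182.9268−79.7038)=-0.8566; B=V−Δ·S=118.7022
Node (2,2) S=299.8800: V=(p*·0.0000+(1−p*)·0.0000)/1.32=0.0000; Δ=(0.0000−0.0000)/(419.8320−182.9268)=0.0000; B=V−Δ·S=0.0000
Node (1,0) S=93.3300: V=(p*·6.7830+(1−p*)·70.4323)/1.32=10.0216; Δ=(6.7830−70.4323)/(130.6620−56.9313)=-0.8633; B=V−Δ·S=90.5904
Node (1,1) S=214.2000: V=(p*·0.0000+(1−p*)·6.7830)/1.32=0.5204; Δ=(0.0000−6.7830)/(299.8800−130.6620)=-0.0401; B=V−Δ·S=9.1064
Node (0,0) S=153.0000: V=(p*·0.5204+(1−p*)·10.0216)/1.32=1.1231; Δ=(0.5204−10.0216)/(214.2000−93.3300)=-0.0786; B=V−Δ·S=13.1500
Sanity check at the root: Δ(0,0)·S0 + B(0,0) reproduces V0 = 1.1231.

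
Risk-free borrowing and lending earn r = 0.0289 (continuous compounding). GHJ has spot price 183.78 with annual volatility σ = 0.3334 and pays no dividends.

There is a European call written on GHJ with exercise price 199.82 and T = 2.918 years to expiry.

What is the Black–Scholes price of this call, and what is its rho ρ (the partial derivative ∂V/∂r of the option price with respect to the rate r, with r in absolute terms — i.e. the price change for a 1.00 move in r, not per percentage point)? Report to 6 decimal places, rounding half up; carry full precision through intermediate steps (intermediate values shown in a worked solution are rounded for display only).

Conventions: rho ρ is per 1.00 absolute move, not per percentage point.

price = 41.244796
ρ = 208.126346

σ√T = 0.3334·√2.918 = 0.569519
d₁ = (ln(S/K) + (r+σ²/2)T) / (σ√T) = (ln(183.78/199.82) + (0.0289+0.3334²/2)·2.918) / 0.569519 = (-0.083678 + 0.246506) / 0.569519 = 0.285905
d₂ = d₁ − σ√T = 0.285905 − 0.569519 = -0.283614
e^{−rT} = 0.919128
N(d₁) = 0.612525,  N(d₂) = 0.388353
Call price V = S·N(d₁) − K·e^{−rT}·N(d₂) = 112.569795 − 71.324999 = 41.244796
ρ = K·T·e^{−rT}·N(d₂) = 208.126346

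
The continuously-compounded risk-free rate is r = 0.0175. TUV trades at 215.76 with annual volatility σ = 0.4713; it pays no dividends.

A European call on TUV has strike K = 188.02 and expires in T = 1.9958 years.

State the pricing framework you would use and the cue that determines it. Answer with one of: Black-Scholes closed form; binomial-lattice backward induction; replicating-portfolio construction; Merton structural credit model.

Key observation: with TUV following a GBM at constant σ and r, the European call struck at 188.02 prices in closed form — nothing here needs a stepwise model or a balance sheet.

framework: Black-Scholes closed form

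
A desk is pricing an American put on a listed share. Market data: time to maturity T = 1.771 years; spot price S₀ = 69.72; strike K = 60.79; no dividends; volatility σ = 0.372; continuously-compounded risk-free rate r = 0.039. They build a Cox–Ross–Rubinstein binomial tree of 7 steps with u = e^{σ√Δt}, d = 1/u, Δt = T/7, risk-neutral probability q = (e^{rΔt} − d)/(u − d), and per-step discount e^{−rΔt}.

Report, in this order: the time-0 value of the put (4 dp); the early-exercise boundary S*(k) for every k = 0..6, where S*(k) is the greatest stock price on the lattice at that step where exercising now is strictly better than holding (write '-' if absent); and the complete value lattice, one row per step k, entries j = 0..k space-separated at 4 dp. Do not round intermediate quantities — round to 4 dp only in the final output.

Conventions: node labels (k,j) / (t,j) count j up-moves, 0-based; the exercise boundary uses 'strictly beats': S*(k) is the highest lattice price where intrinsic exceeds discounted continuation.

params: Δt=0.25300 u=1.20576 d=0.82935 q=0.47970 e^(-rΔt)=0.99018
t_7 payoffs: 41.9742 33.4343 21.0186 2.9677 0.0000 0.0000 0.0000 0.0000
t_6: node(6,0) S=22.6874 payoff=38.1026 vs cont=37.5057 → 38.1026 [stop]  node(6,1) S=32.9845 payoff=27.8055 vs cont=27.2087 → 27.8055 [stop]  node(6,2) S=47.9549 payoff=12.8351 vs cont=12.2382 → 12.8351 [stop]  node(6,3) S=69.7200 payoff=0.0000 vs cont=1.5289 → 1.5289 [wait]  node(6,4) S=101.3634 payoff=0.0000 vs cont=0.0000 → 0.0000 [wait]  node(6,5) S=147.3687 payoff=0.0000 vs cont=0.0000 → 0.0000 [wait]  node(6,6) S=214.2542 payoff=0.0000 vs cont=0.0000 → 0.0000 [wait]  ⇒ S*(6)=47.9549
t_5: node(5,0) S=27.3557 payoff=33.4343 vs cont=32.8375 → 33.4343 [stop]  node(5,1) S=39.7714 payoff=21.0186 vs cont=20.4217 → 21.0186 [stop]  node(5,2) S=57.8223 payoff=2.9677 vs cont=7.3387 → 7.3387 [wait]  node(5,3) S=84.0658 payoff=0.0000 vs cont=0.7877 → 0.7877 [wait]  node(5,4) S=122.2203 payoff=0.0000 vs cont=0.0000 → 0.0000 [wait]  node(5,5) S=177.6918 payoff=0.0000 vs cont=0.0000 → 0.0000 [wait]  ⇒ S*(5)=39.7714
t_4: node(4,0) S=32.9845 payoff=27.8055 vs cont=27.2087 → 27.8055 [stop]  node(4,1) S=47.9549 payoff=12.8351 vs cont=14.3144 → 14.3144 [wait]  node(4,2) S=69.7200 payoff=0.0000 vs cont=4.1550 → 4.1550 [wait]  node(4,3) S=101.3634 payoff=0.0000 vs cont=0.4058 → 0.4058 [wait]  node(4,4) S=147.3687 payoff=0.0000 vs cont=0.0000 → 0.0000 [wait]  ⇒ S*(4)=32.9845
t_3: node(3,0) S=39.7714 payoff=21.0186 vs cont=21.1244 → 21.1244 [wait]  node(3,1) S=57.8223 payoff=2.9677 vs cont=9.3482 → 9.3482 [wait]  node(3,2) S=84.0658 payoff=0.0000 vs cont=2.3334 → 2.3334 [wait]  node(3,3) S=122.2203 payoff=0.0000 vs cont=0.2091 → 0.2091 [wait]  ⇒ S*(3)=-
t_2: node(2,0) S=47.9549 payoff=12.8351 vs cont=15.3234 → 15.3234 [wait]  node(2,1) S=69.7200 payoff=0.0000 vs cont=5.9244 → 5.9244 [wait]  node(2,2) S=101.3634 payoff=0.0000 vs cont=1.3014 → 1.3014 [wait]  ⇒ S*(2)=-
t_1: node(1,0) S=57.8223 payoff=2.9677 vs cont=10.7085 → 10.7085 [wait]  node(1,1) S=84.0658 payoff=0.0000 vs cont=3.6704 → 3.6704 [wait]  ⇒ S*(1)=-
t_0: node(0,0) S=69.7200 payoff=0.0000 vs cont=7.2603 → 7.2603 [wait]  ⇒ S*(0)=-

price = 7.2603
boundary = - - - - 32.9845 39.7714 47.9549
tree:
7.2603
10.7085 3.6704
15.3234 5.9244 1.3014
21.1244 9.3482 2.3334 0.2091
27.8055 14.3144 4.1550 0.4058 0.0000
33.4343 21.0186 7.3387 0.7877 0.0000 0.0000
38.1026 27.8055 12.8351 1.5289 0.0000 0.0000 0.0000
41.9742 33.4343 21.0186 2.9677 0.0000 0.0000 0.0000 0.0000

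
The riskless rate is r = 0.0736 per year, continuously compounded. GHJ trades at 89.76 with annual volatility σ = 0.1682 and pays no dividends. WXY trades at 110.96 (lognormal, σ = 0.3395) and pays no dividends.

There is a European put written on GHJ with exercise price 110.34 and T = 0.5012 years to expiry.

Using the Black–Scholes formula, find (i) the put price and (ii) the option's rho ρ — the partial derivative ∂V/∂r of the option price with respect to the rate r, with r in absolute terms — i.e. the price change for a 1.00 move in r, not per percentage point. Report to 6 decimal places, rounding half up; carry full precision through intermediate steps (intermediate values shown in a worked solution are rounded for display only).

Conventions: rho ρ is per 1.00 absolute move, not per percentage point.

σ√T = 0.1682·√0.5012 = 0.119078
d₁ = (ln(S/K) + (r+σ²/2)T) / (σ√T) = (ln(89.76/110.34) + (0.0736+0.1682²/2)·0.5012) / 0.119078 = (-0.206427 + 0.043978) / 0.119078 = -1.364223
d₂ = d₁ − σ√T = -1.364223 − 0.119078 = -1.483301
e^{−rT} = 0.963784
N(−d₁) = 0.913751,  N(−d₂) = 0.931003
Put price V = K·e^{−rT}·N(−d₂) − S·N(−d₁) = 99.006468 − 82.018319 = 16.988149
ρ = −K·T·e^{−rT}·N(−d₂) = -49.622042

price = 16.988149
ρ = -49.622042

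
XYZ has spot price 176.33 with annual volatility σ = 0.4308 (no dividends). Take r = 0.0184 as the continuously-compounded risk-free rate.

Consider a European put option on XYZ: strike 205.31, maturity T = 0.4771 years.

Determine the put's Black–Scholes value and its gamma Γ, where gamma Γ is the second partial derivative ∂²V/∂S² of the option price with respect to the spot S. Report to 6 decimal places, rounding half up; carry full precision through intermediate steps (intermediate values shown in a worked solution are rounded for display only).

price = 38.590079
Γ = 0.007193

σ√T = 0.4308·√0.4771 = 0.297564
d₁ = (ln(S/K) + (r+σ²/2)T) / (σ√T) = (ln(176.33/205.31) + (0.0184+0.4308²/2)·0.4771) / 0.297564 = (-0.152164 + 0.053051) / 0.297564 = -0.333081
d₂ = d₁ − σ√T = -0.333081 − 0.297564 = -0.630645
e^{−rT} = 0.991260
N(−d₁) = 0.630464,  N(−d₂) = 0.735864
Put price V = K·e^{−rT}·N(−d₂) − S·N(−d₁) = 149.759710 − 111.169631 = 38.590079
φ(d₁) = (1/√(2π))·e^{−d₁²/2} = 0.377415
Γ = φ(d₁) / (S·σ·√T) = 0.007193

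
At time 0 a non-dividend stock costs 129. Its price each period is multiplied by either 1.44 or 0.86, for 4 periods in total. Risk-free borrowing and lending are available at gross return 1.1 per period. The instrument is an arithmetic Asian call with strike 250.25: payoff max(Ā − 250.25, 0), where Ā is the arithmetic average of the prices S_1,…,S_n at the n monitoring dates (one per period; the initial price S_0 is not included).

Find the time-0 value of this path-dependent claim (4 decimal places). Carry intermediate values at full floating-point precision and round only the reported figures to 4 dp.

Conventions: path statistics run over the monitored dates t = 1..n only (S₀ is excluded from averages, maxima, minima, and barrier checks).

Risk-neutral up-probability p* = (R−d)/(u−d) = (1.1−0.86)/(1.44−0.86) = 0.4138; the claim prices as the p*-weighted sum of path payoffs discounted by R^4.
Enumerate all 2^4 = 16 price paths (U = up ×1.44, D = down ×0.86); each path with k up-moves has probability p*^k·(1−p*)^(4−k).
DDDD: Ā=89.7409, payoff=0.0000, prob=0.118087
UDDD: Ā=150.2639, payoff=0.0000, prob=0.083356
DUDD: Ā=131.5589, payoff=0.0000, prob=0.083356
UUDD: Ā=220.2846, payoff=0.0000, prob=0.058839
DDUD: Ā=115.4726, payoff=0.0000, prob=0.083356
UDUD: Ā=193.3494, payoff=0.0000, prob=0.058839
DUUD: Ā=174.6444, payoff=0.0000, prob=0.058839
UUUD: Ā=292.4279, payoff=42.1779, prob=0.041534
DDDU: Ā=101.6383, payoff=0.0000, prob=0.083356
UDDU: Ā=170.1851, payoff=0.0000, prob=0.058839
DUDU: Ā=151.4801, payoff=0.0000, prob=0.058839
UUDU: Ā=253.6412, payoff=3.3912, prob=0.041534
DDUU: Ā=135.3938, payoff=0.0000, prob=0.058839
UDUU: Ā=226.7060, payoff=0.0000, prob=0.041534
DUUU: Ā=208.0010, payoff=0.0000, prob=0.041534
UUUU: Ā=348.2807, payoff=98.0307, prob=0.029318
Price = Σ prob·payoff / R^4 = 4.766704 / 1.464100 = 3.2557

price = 3.2557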